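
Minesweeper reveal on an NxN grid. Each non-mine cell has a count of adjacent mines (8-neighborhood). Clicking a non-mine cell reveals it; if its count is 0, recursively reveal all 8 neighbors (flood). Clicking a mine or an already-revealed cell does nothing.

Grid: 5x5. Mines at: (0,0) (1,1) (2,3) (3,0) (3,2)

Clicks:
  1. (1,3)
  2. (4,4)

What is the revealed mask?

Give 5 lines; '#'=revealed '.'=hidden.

Click 1 (1,3) count=1: revealed 1 new [(1,3)] -> total=1
Click 2 (4,4) count=0: revealed 4 new [(3,3) (3,4) (4,3) (4,4)] -> total=5

Answer: .....
...#.
.....
...##
...##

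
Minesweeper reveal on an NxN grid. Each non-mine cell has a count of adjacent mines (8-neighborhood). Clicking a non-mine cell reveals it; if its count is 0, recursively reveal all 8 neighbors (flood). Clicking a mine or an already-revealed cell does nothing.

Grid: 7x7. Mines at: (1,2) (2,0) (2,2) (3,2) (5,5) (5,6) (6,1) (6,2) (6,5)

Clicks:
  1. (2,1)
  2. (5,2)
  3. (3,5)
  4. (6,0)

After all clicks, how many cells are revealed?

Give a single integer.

Click 1 (2,1) count=4: revealed 1 new [(2,1)] -> total=1
Click 2 (5,2) count=2: revealed 1 new [(5,2)] -> total=2
Click 3 (3,5) count=0: revealed 20 new [(0,3) (0,4) (0,5) (0,6) (1,3) (1,4) (1,5) (1,6) (2,3) (2,4) (2,5) (2,6) (3,3) (3,4) (3,5) (3,6) (4,3) (4,4) (4,5) (4,6)] -> total=22
Click 4 (6,0) count=1: revealed 1 new [(6,0)] -> total=23

Answer: 23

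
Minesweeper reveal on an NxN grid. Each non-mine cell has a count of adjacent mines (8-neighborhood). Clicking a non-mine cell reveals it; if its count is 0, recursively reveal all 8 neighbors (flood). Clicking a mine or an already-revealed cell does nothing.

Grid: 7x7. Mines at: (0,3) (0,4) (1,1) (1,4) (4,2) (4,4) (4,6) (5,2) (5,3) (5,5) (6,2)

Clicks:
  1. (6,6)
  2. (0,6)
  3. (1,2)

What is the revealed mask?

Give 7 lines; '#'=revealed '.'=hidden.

Click 1 (6,6) count=1: revealed 1 new [(6,6)] -> total=1
Click 2 (0,6) count=0: revealed 8 new [(0,5) (0,6) (1,5) (1,6) (2,5) (2,6) (3,5) (3,6)] -> total=9
Click 3 (1,2) count=2: revealed 1 new [(1,2)] -> total=10

Answer: .....##
..#..##
.....##
.....##
.......
.......
......#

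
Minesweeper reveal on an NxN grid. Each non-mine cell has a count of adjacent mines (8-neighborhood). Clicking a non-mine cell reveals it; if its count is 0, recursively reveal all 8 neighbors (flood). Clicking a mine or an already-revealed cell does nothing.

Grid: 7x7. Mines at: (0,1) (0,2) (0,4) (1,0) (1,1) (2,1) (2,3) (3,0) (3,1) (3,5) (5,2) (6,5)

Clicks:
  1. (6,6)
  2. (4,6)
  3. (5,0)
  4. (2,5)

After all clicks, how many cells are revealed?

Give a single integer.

Answer: 9

Derivation:
Click 1 (6,6) count=1: revealed 1 new [(6,6)] -> total=1
Click 2 (4,6) count=1: revealed 1 new [(4,6)] -> total=2
Click 3 (5,0) count=0: revealed 6 new [(4,0) (4,1) (5,0) (5,1) (6,0) (6,1)] -> total=8
Click 4 (2,5) count=1: revealed 1 new [(2,5)] -> total=9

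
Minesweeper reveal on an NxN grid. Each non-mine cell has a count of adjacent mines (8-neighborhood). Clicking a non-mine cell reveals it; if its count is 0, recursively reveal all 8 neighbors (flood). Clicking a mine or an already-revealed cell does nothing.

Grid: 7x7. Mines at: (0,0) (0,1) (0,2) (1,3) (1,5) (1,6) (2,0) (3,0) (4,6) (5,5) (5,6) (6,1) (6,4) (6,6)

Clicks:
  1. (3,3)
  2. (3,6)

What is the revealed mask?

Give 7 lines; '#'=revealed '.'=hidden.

Answer: .......
.......
.#####.
.######
.#####.
.####..
.......

Derivation:
Click 1 (3,3) count=0: revealed 19 new [(2,1) (2,2) (2,3) (2,4) (2,5) (3,1) (3,2) (3,3) (3,4) (3,5) (4,1) (4,2) (4,3) (4,4) (4,5) (5,1) (5,2) (5,3) (5,4)] -> total=19
Click 2 (3,6) count=1: revealed 1 new [(3,6)] -> total=20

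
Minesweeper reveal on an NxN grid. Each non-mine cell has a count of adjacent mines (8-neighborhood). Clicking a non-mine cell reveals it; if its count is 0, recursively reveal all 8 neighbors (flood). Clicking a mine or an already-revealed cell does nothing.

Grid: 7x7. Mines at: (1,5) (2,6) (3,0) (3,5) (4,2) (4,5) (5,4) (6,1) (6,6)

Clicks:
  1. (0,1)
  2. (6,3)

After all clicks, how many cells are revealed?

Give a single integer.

Answer: 20

Derivation:
Click 1 (0,1) count=0: revealed 19 new [(0,0) (0,1) (0,2) (0,3) (0,4) (1,0) (1,1) (1,2) (1,3) (1,4) (2,0) (2,1) (2,2) (2,3) (2,4) (3,1) (3,2) (3,3) (3,4)] -> total=19
Click 2 (6,3) count=1: revealed 1 new [(6,3)] -> total=20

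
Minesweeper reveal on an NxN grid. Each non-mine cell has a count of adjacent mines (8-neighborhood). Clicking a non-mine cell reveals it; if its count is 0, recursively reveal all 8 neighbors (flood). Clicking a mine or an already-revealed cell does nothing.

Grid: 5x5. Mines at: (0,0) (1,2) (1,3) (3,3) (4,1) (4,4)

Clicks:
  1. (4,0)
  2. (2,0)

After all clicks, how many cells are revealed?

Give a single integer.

Answer: 7

Derivation:
Click 1 (4,0) count=1: revealed 1 new [(4,0)] -> total=1
Click 2 (2,0) count=0: revealed 6 new [(1,0) (1,1) (2,0) (2,1) (3,0) (3,1)] -> total=7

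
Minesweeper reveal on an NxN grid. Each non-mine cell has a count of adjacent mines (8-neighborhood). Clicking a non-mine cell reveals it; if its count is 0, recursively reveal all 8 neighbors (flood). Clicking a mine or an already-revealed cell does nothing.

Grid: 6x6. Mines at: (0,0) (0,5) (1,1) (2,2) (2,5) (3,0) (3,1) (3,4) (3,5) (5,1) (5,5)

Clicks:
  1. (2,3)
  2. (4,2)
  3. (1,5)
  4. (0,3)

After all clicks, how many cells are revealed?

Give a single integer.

Click 1 (2,3) count=2: revealed 1 new [(2,3)] -> total=1
Click 2 (4,2) count=2: revealed 1 new [(4,2)] -> total=2
Click 3 (1,5) count=2: revealed 1 new [(1,5)] -> total=3
Click 4 (0,3) count=0: revealed 6 new [(0,2) (0,3) (0,4) (1,2) (1,3) (1,4)] -> total=9

Answer: 9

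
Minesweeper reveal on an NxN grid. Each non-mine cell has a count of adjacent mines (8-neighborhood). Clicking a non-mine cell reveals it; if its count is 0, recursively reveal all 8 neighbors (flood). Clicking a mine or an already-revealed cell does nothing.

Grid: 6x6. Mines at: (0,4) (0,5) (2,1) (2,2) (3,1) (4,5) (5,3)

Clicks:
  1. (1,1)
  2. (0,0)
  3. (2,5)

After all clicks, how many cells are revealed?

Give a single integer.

Click 1 (1,1) count=2: revealed 1 new [(1,1)] -> total=1
Click 2 (0,0) count=0: revealed 7 new [(0,0) (0,1) (0,2) (0,3) (1,0) (1,2) (1,3)] -> total=8
Click 3 (2,5) count=0: revealed 8 new [(1,4) (1,5) (2,3) (2,4) (2,5) (3,3) (3,4) (3,5)] -> total=16

Answer: 16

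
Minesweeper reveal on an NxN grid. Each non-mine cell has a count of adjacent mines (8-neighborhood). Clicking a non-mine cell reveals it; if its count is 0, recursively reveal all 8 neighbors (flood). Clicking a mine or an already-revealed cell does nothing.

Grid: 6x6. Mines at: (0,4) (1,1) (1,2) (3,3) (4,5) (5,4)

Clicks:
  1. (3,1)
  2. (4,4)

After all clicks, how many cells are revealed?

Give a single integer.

Answer: 15

Derivation:
Click 1 (3,1) count=0: revealed 14 new [(2,0) (2,1) (2,2) (3,0) (3,1) (3,2) (4,0) (4,1) (4,2) (4,3) (5,0) (5,1) (5,2) (5,3)] -> total=14
Click 2 (4,4) count=3: revealed 1 new [(4,4)] -> total=15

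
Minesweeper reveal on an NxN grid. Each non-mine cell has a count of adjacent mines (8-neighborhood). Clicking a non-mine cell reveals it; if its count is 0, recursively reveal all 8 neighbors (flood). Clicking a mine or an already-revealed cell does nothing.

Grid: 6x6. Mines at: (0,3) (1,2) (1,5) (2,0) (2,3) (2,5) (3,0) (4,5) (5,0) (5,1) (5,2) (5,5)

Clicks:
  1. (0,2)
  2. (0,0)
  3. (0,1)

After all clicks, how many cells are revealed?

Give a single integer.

Answer: 5

Derivation:
Click 1 (0,2) count=2: revealed 1 new [(0,2)] -> total=1
Click 2 (0,0) count=0: revealed 4 new [(0,0) (0,1) (1,0) (1,1)] -> total=5
Click 3 (0,1) count=1: revealed 0 new [(none)] -> total=5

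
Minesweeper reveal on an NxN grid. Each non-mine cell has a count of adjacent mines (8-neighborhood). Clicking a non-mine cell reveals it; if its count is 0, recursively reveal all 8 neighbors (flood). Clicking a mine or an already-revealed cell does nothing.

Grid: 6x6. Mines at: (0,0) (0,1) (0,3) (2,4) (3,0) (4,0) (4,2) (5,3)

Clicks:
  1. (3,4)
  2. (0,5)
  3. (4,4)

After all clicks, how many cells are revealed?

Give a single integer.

Click 1 (3,4) count=1: revealed 1 new [(3,4)] -> total=1
Click 2 (0,5) count=0: revealed 4 new [(0,4) (0,5) (1,4) (1,5)] -> total=5
Click 3 (4,4) count=1: revealed 1 new [(4,4)] -> total=6

Answer: 6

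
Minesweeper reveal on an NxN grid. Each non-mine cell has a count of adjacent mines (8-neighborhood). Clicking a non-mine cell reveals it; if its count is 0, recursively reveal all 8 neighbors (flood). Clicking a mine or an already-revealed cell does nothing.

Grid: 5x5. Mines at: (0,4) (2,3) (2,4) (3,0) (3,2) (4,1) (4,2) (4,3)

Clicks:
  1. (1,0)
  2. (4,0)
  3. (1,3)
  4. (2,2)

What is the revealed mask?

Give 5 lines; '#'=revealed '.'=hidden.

Click 1 (1,0) count=0: revealed 11 new [(0,0) (0,1) (0,2) (0,3) (1,0) (1,1) (1,2) (1,3) (2,0) (2,1) (2,2)] -> total=11
Click 2 (4,0) count=2: revealed 1 new [(4,0)] -> total=12
Click 3 (1,3) count=3: revealed 0 new [(none)] -> total=12
Click 4 (2,2) count=2: revealed 0 new [(none)] -> total=12

Answer: ####.
####.
###..
.....
#....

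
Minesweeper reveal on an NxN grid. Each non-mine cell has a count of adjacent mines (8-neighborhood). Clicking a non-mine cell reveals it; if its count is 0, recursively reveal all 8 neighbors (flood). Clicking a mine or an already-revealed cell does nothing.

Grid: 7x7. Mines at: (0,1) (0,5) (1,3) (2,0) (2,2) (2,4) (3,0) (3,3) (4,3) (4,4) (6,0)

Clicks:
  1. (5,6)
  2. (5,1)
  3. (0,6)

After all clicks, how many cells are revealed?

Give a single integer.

Click 1 (5,6) count=0: revealed 20 new [(1,5) (1,6) (2,5) (2,6) (3,5) (3,6) (4,5) (4,6) (5,1) (5,2) (5,3) (5,4) (5,5) (5,6) (6,1) (6,2) (6,3) (6,4) (6,5) (6,6)] -> total=20
Click 2 (5,1) count=1: revealed 0 new [(none)] -> total=20
Click 3 (0,6) count=1: revealed 1 new [(0,6)] -> total=21

Answer: 21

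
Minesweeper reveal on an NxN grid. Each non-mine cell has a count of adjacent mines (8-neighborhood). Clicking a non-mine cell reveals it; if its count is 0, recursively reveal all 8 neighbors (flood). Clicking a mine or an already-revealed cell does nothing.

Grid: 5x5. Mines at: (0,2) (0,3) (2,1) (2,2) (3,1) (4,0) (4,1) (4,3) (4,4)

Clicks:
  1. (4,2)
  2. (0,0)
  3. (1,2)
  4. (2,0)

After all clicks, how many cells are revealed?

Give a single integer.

Click 1 (4,2) count=3: revealed 1 new [(4,2)] -> total=1
Click 2 (0,0) count=0: revealed 4 new [(0,0) (0,1) (1,0) (1,1)] -> total=5
Click 3 (1,2) count=4: revealed 1 new [(1,2)] -> total=6
Click 4 (2,0) count=2: revealed 1 new [(2,0)] -> total=7

Answer: 7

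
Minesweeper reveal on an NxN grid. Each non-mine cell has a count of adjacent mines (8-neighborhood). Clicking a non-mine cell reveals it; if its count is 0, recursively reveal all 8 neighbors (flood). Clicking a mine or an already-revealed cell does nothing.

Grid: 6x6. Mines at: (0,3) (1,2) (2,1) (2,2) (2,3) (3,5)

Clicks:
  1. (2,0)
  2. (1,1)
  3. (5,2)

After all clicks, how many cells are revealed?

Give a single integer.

Click 1 (2,0) count=1: revealed 1 new [(2,0)] -> total=1
Click 2 (1,1) count=3: revealed 1 new [(1,1)] -> total=2
Click 3 (5,2) count=0: revealed 17 new [(3,0) (3,1) (3,2) (3,3) (3,4) (4,0) (4,1) (4,2) (4,3) (4,4) (4,5) (5,0) (5,1) (5,2) (5,3) (5,4) (5,5)] -> total=19

Answer: 19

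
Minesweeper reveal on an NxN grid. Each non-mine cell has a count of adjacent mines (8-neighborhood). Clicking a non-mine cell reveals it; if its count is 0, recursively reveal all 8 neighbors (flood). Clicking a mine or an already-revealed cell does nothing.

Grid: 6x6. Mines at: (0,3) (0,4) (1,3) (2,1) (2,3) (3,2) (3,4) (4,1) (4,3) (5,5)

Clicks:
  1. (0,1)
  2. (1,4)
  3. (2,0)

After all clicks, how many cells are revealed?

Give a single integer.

Answer: 8

Derivation:
Click 1 (0,1) count=0: revealed 6 new [(0,0) (0,1) (0,2) (1,0) (1,1) (1,2)] -> total=6
Click 2 (1,4) count=4: revealed 1 new [(1,4)] -> total=7
Click 3 (2,0) count=1: revealed 1 new [(2,0)] -> total=8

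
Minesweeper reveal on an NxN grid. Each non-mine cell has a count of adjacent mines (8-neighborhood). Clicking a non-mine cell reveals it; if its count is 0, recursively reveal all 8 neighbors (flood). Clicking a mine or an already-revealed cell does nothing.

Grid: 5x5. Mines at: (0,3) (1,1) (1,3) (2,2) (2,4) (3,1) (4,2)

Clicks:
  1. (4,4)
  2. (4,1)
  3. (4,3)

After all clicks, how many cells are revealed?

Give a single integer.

Answer: 5

Derivation:
Click 1 (4,4) count=0: revealed 4 new [(3,3) (3,4) (4,3) (4,4)] -> total=4
Click 2 (4,1) count=2: revealed 1 new [(4,1)] -> total=5
Click 3 (4,3) count=1: revealed 0 new [(none)] -> total=5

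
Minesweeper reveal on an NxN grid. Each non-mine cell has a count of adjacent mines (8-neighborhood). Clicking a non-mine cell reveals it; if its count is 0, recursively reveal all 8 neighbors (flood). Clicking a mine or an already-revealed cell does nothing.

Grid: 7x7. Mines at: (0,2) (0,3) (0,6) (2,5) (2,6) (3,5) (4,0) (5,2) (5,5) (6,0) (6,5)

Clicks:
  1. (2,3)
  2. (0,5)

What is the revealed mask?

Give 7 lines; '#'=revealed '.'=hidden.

Answer: ##...#.
#####..
#####..
#####..
.####..
.......
.......

Derivation:
Click 1 (2,3) count=0: revealed 21 new [(0,0) (0,1) (1,0) (1,1) (1,2) (1,3) (1,4) (2,0) (2,1) (2,2) (2,3) (2,4) (3,0) (3,1) (3,2) (3,3) (3,4) (4,1) (4,2) (4,3) (4,4)] -> total=21
Click 2 (0,5) count=1: revealed 1 new [(0,5)] -> total=22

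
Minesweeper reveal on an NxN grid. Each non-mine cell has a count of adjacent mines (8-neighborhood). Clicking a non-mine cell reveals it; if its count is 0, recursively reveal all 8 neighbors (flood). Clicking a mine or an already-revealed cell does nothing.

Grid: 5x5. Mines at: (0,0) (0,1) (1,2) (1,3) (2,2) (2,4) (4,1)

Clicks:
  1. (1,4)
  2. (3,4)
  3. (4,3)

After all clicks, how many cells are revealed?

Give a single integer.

Click 1 (1,4) count=2: revealed 1 new [(1,4)] -> total=1
Click 2 (3,4) count=1: revealed 1 new [(3,4)] -> total=2
Click 3 (4,3) count=0: revealed 5 new [(3,2) (3,3) (4,2) (4,3) (4,4)] -> total=7

Answer: 7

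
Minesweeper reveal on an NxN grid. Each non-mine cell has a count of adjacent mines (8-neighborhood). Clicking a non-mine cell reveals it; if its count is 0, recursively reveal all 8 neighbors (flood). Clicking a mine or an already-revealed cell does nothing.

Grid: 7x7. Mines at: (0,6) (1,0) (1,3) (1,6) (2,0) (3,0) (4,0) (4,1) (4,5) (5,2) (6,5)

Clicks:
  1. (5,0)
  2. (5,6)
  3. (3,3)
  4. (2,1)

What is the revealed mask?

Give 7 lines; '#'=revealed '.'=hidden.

Click 1 (5,0) count=2: revealed 1 new [(5,0)] -> total=1
Click 2 (5,6) count=2: revealed 1 new [(5,6)] -> total=2
Click 3 (3,3) count=0: revealed 9 new [(2,2) (2,3) (2,4) (3,2) (3,3) (3,4) (4,2) (4,3) (4,4)] -> total=11
Click 4 (2,1) count=3: revealed 1 new [(2,1)] -> total=12

Answer: .......
.......
.####..
..###..
..###..
#.....#
.......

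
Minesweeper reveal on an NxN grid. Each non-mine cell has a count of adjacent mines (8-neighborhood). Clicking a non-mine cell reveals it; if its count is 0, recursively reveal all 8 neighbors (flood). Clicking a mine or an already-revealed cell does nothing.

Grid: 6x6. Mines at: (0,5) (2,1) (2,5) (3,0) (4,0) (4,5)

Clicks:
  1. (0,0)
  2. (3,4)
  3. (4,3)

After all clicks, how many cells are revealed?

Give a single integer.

Answer: 25

Derivation:
Click 1 (0,0) count=0: revealed 25 new [(0,0) (0,1) (0,2) (0,3) (0,4) (1,0) (1,1) (1,2) (1,3) (1,4) (2,2) (2,3) (2,4) (3,1) (3,2) (3,3) (3,4) (4,1) (4,2) (4,3) (4,4) (5,1) (5,2) (5,3) (5,4)] -> total=25
Click 2 (3,4) count=2: revealed 0 new [(none)] -> total=25
Click 3 (4,3) count=0: revealed 0 new [(none)] -> total=25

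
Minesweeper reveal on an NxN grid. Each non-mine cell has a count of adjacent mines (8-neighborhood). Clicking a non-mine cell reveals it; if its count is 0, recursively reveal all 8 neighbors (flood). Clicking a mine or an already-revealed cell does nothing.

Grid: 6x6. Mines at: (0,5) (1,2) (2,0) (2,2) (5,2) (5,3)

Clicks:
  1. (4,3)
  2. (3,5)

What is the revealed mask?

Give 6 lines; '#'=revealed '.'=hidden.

Answer: ......
...###
...###
...###
...###
....##

Derivation:
Click 1 (4,3) count=2: revealed 1 new [(4,3)] -> total=1
Click 2 (3,5) count=0: revealed 13 new [(1,3) (1,4) (1,5) (2,3) (2,4) (2,5) (3,3) (3,4) (3,5) (4,4) (4,5) (5,4) (5,5)] -> total=14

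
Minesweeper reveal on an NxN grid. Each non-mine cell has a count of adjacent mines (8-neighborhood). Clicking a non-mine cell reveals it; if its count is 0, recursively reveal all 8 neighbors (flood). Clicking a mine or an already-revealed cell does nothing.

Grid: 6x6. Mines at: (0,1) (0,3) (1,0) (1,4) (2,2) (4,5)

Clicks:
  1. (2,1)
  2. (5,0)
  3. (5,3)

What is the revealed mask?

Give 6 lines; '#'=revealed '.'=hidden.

Click 1 (2,1) count=2: revealed 1 new [(2,1)] -> total=1
Click 2 (5,0) count=0: revealed 16 new [(2,0) (3,0) (3,1) (3,2) (3,3) (3,4) (4,0) (4,1) (4,2) (4,3) (4,4) (5,0) (5,1) (5,2) (5,3) (5,4)] -> total=17
Click 3 (5,3) count=0: revealed 0 new [(none)] -> total=17

Answer: ......
......
##....
#####.
#####.
#####.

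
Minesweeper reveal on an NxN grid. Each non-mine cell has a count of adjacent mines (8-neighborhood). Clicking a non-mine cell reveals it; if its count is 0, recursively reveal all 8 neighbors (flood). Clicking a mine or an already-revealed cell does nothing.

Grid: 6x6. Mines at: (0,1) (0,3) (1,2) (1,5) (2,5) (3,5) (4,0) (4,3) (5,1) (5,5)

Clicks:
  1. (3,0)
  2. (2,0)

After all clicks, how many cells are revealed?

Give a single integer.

Answer: 6

Derivation:
Click 1 (3,0) count=1: revealed 1 new [(3,0)] -> total=1
Click 2 (2,0) count=0: revealed 5 new [(1,0) (1,1) (2,0) (2,1) (3,1)] -> total=6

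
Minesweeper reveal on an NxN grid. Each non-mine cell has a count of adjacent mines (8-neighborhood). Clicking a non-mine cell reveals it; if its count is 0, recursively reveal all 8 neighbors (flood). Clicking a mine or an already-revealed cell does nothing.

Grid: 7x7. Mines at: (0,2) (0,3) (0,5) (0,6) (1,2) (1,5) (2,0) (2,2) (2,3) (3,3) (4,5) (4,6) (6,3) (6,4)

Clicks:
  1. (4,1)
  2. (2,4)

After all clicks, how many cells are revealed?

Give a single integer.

Click 1 (4,1) count=0: revealed 12 new [(3,0) (3,1) (3,2) (4,0) (4,1) (4,2) (5,0) (5,1) (5,2) (6,0) (6,1) (6,2)] -> total=12
Click 2 (2,4) count=3: revealed 1 new [(2,4)] -> total=13

Answer: 13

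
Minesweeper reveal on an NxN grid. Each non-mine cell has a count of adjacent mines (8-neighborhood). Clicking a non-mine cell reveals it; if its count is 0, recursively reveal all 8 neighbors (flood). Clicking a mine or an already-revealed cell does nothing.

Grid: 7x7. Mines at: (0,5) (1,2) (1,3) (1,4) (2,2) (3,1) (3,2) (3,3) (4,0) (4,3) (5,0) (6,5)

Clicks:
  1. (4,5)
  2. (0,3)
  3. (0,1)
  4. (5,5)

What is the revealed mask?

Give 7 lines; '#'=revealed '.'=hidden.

Answer: .#.#...
.....##
....###
....###
....###
....###
.......

Derivation:
Click 1 (4,5) count=0: revealed 14 new [(1,5) (1,6) (2,4) (2,5) (2,6) (3,4) (3,5) (3,6) (4,4) (4,5) (4,6) (5,4) (5,5) (5,6)] -> total=14
Click 2 (0,3) count=3: revealed 1 new [(0,3)] -> total=15
Click 3 (0,1) count=1: revealed 1 new [(0,1)] -> total=16
Click 4 (5,5) count=1: revealed 0 new [(none)] -> total=16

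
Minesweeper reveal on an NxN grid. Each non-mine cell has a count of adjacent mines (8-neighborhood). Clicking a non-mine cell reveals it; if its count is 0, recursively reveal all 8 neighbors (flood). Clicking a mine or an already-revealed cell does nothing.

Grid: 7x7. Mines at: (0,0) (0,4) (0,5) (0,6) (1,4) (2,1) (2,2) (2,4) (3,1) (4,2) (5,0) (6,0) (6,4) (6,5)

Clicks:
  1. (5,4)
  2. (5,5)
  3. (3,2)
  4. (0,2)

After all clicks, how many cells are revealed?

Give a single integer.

Click 1 (5,4) count=2: revealed 1 new [(5,4)] -> total=1
Click 2 (5,5) count=2: revealed 1 new [(5,5)] -> total=2
Click 3 (3,2) count=4: revealed 1 new [(3,2)] -> total=3
Click 4 (0,2) count=0: revealed 6 new [(0,1) (0,2) (0,3) (1,1) (1,2) (1,3)] -> total=9

Answer: 9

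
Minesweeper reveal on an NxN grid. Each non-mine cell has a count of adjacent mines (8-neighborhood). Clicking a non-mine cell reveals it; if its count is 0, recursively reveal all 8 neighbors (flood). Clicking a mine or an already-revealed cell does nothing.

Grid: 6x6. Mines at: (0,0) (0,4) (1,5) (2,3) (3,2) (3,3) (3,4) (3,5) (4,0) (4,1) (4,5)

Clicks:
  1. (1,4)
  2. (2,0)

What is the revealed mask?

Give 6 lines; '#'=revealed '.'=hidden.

Answer: ......
##..#.
##....
##....
......
......

Derivation:
Click 1 (1,4) count=3: revealed 1 new [(1,4)] -> total=1
Click 2 (2,0) count=0: revealed 6 new [(1,0) (1,1) (2,0) (2,1) (3,0) (3,1)] -> total=7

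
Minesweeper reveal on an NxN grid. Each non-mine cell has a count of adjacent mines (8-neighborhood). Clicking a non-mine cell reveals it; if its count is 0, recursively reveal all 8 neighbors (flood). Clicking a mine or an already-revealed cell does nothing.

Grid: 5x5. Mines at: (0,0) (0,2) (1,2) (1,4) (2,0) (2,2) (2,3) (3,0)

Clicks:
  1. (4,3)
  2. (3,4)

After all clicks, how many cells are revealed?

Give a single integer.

Answer: 8

Derivation:
Click 1 (4,3) count=0: revealed 8 new [(3,1) (3,2) (3,3) (3,4) (4,1) (4,2) (4,3) (4,4)] -> total=8
Click 2 (3,4) count=1: revealed 0 new [(none)] -> total=8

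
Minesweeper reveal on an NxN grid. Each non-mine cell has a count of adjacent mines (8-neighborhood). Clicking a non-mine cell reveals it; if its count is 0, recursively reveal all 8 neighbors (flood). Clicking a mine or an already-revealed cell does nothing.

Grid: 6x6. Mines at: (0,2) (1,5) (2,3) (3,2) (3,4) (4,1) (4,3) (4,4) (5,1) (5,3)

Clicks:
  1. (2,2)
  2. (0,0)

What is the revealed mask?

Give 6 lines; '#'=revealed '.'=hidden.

Answer: ##....
##....
###...
##....
......
......

Derivation:
Click 1 (2,2) count=2: revealed 1 new [(2,2)] -> total=1
Click 2 (0,0) count=0: revealed 8 new [(0,0) (0,1) (1,0) (1,1) (2,0) (2,1) (3,0) (3,1)] -> total=9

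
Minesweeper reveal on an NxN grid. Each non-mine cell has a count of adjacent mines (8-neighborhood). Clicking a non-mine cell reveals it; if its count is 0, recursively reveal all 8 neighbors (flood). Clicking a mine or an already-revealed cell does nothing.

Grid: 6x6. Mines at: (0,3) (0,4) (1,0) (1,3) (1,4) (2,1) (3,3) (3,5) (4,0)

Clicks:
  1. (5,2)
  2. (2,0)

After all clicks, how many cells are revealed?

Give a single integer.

Click 1 (5,2) count=0: revealed 10 new [(4,1) (4,2) (4,3) (4,4) (4,5) (5,1) (5,2) (5,3) (5,4) (5,5)] -> total=10
Click 2 (2,0) count=2: revealed 1 new [(2,0)] -> total=11

Answer: 11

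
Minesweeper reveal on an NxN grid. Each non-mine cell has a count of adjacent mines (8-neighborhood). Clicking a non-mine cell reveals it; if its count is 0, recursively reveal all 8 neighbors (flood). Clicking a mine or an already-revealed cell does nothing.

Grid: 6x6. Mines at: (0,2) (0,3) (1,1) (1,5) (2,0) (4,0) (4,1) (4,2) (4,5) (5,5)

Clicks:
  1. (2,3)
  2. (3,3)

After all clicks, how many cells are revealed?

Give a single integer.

Click 1 (2,3) count=0: revealed 9 new [(1,2) (1,3) (1,4) (2,2) (2,3) (2,4) (3,2) (3,3) (3,4)] -> total=9
Click 2 (3,3) count=1: revealed 0 new [(none)] -> total=9

Answer: 9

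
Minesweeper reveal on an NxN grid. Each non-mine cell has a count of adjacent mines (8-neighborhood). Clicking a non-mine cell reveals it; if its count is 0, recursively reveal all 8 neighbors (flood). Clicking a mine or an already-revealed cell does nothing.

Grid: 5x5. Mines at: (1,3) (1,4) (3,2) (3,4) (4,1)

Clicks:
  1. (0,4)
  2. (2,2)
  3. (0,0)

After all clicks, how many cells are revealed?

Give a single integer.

Click 1 (0,4) count=2: revealed 1 new [(0,4)] -> total=1
Click 2 (2,2) count=2: revealed 1 new [(2,2)] -> total=2
Click 3 (0,0) count=0: revealed 10 new [(0,0) (0,1) (0,2) (1,0) (1,1) (1,2) (2,0) (2,1) (3,0) (3,1)] -> total=12

Answer: 12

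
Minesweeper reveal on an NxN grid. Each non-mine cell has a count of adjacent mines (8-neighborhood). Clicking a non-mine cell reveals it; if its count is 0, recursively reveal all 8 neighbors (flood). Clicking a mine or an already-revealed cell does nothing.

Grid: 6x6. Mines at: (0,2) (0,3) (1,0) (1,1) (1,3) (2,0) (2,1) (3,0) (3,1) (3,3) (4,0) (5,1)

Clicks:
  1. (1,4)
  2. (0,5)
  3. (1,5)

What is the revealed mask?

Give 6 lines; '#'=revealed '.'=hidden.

Answer: ....##
....##
....##
....##
..####
..####

Derivation:
Click 1 (1,4) count=2: revealed 1 new [(1,4)] -> total=1
Click 2 (0,5) count=0: revealed 15 new [(0,4) (0,5) (1,5) (2,4) (2,5) (3,4) (3,5) (4,2) (4,3) (4,4) (4,5) (5,2) (5,3) (5,4) (5,5)] -> total=16
Click 3 (1,5) count=0: revealed 0 new [(none)] -> total=16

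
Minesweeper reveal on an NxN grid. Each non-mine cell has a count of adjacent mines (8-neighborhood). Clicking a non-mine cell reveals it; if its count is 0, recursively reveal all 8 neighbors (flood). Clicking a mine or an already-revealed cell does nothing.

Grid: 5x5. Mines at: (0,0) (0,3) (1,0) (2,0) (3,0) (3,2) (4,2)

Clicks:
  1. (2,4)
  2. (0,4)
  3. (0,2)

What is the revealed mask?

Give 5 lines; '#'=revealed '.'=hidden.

Answer: ..#.#
...##
...##
...##
...##

Derivation:
Click 1 (2,4) count=0: revealed 8 new [(1,3) (1,4) (2,3) (2,4) (3,3) (3,4) (4,3) (4,4)] -> total=8
Click 2 (0,4) count=1: revealed 1 new [(0,4)] -> total=9
Click 3 (0,2) count=1: revealed 1 new [(0,2)] -> total=10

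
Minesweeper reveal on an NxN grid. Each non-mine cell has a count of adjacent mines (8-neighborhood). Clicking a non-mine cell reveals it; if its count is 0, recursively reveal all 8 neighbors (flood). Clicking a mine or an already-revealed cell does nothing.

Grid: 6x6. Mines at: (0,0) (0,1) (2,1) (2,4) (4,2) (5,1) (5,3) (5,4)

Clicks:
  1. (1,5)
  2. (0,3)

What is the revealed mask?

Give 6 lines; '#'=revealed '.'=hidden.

Click 1 (1,5) count=1: revealed 1 new [(1,5)] -> total=1
Click 2 (0,3) count=0: revealed 7 new [(0,2) (0,3) (0,4) (0,5) (1,2) (1,3) (1,4)] -> total=8

Answer: ..####
..####
......
......
......
......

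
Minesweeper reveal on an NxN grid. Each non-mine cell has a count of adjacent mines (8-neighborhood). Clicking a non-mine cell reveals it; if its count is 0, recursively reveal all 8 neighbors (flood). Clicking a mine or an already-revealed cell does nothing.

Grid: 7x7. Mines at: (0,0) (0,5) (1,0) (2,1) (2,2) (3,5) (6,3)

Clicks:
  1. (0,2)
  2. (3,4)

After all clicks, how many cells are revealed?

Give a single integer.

Answer: 9

Derivation:
Click 1 (0,2) count=0: revealed 8 new [(0,1) (0,2) (0,3) (0,4) (1,1) (1,2) (1,3) (1,4)] -> total=8
Click 2 (3,4) count=1: revealed 1 new [(3,4)] -> total=9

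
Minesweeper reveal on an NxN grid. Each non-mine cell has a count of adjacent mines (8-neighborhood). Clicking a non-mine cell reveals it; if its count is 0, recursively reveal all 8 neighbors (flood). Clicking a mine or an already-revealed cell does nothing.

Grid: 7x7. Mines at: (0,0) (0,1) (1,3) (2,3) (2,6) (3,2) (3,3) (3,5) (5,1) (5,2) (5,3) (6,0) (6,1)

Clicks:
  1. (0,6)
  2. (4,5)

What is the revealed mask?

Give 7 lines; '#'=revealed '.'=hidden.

Click 1 (0,6) count=0: revealed 6 new [(0,4) (0,5) (0,6) (1,4) (1,5) (1,6)] -> total=6
Click 2 (4,5) count=1: revealed 1 new [(4,5)] -> total=7

Answer: ....###
....###
.......
.......
.....#.
.......
.......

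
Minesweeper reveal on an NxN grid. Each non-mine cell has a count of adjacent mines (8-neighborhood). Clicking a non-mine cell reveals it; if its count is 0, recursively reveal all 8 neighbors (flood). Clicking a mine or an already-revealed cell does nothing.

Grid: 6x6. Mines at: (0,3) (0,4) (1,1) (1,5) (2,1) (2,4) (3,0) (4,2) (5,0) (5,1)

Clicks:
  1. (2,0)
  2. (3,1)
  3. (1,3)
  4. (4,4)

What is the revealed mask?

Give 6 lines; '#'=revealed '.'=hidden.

Click 1 (2,0) count=3: revealed 1 new [(2,0)] -> total=1
Click 2 (3,1) count=3: revealed 1 new [(3,1)] -> total=2
Click 3 (1,3) count=3: revealed 1 new [(1,3)] -> total=3
Click 4 (4,4) count=0: revealed 9 new [(3,3) (3,4) (3,5) (4,3) (4,4) (4,5) (5,3) (5,4) (5,5)] -> total=12

Answer: ......
...#..
#.....
.#.###
...###
...###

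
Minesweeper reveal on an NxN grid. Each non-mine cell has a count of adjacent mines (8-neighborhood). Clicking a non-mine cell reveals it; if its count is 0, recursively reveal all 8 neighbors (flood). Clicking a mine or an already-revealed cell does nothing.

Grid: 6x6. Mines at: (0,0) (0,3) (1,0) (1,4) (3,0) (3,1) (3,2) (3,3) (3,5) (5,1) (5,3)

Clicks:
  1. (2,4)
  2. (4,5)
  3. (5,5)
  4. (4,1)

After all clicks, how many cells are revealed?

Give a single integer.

Answer: 6

Derivation:
Click 1 (2,4) count=3: revealed 1 new [(2,4)] -> total=1
Click 2 (4,5) count=1: revealed 1 new [(4,5)] -> total=2
Click 3 (5,5) count=0: revealed 3 new [(4,4) (5,4) (5,5)] -> total=5
Click 4 (4,1) count=4: revealed 1 new [(4,1)] -> total=6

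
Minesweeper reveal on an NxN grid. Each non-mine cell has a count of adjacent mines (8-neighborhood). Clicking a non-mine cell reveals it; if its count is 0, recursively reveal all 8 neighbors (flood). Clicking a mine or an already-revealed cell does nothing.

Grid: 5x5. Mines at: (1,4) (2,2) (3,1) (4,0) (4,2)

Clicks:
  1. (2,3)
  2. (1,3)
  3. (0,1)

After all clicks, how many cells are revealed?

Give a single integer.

Click 1 (2,3) count=2: revealed 1 new [(2,3)] -> total=1
Click 2 (1,3) count=2: revealed 1 new [(1,3)] -> total=2
Click 3 (0,1) count=0: revealed 9 new [(0,0) (0,1) (0,2) (0,3) (1,0) (1,1) (1,2) (2,0) (2,1)] -> total=11

Answer: 11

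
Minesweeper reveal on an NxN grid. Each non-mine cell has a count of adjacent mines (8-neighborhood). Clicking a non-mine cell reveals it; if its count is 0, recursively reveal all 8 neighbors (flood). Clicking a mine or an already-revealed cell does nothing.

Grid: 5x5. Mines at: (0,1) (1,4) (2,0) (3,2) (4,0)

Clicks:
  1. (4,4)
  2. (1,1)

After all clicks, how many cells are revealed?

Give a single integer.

Click 1 (4,4) count=0: revealed 6 new [(2,3) (2,4) (3,3) (3,4) (4,3) (4,4)] -> total=6
Click 2 (1,1) count=2: revealed 1 new [(1,1)] -> total=7

Answer: 7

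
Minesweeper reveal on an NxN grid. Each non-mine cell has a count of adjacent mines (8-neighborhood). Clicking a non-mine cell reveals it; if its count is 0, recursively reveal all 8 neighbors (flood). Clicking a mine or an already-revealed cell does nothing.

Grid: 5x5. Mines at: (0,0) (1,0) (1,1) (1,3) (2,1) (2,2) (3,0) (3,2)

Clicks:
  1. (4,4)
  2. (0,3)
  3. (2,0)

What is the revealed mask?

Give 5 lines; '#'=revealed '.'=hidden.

Answer: ...#.
.....
#..##
...##
...##

Derivation:
Click 1 (4,4) count=0: revealed 6 new [(2,3) (2,4) (3,3) (3,4) (4,3) (4,4)] -> total=6
Click 2 (0,3) count=1: revealed 1 new [(0,3)] -> total=7
Click 3 (2,0) count=4: revealed 1 new [(2,0)] -> total=8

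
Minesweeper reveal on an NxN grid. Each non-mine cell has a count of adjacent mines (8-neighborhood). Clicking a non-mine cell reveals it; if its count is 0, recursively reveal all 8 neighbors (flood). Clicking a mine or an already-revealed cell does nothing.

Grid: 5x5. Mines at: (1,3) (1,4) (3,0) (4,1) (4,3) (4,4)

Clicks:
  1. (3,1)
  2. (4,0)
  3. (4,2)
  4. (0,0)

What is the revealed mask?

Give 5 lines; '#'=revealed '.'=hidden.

Answer: ###..
###..
###..
.#...
#.#..

Derivation:
Click 1 (3,1) count=2: revealed 1 new [(3,1)] -> total=1
Click 2 (4,0) count=2: revealed 1 new [(4,0)] -> total=2
Click 3 (4,2) count=2: revealed 1 new [(4,2)] -> total=3
Click 4 (0,0) count=0: revealed 9 new [(0,0) (0,1) (0,2) (1,0) (1,1) (1,2) (2,0) (2,1) (2,2)] -> total=12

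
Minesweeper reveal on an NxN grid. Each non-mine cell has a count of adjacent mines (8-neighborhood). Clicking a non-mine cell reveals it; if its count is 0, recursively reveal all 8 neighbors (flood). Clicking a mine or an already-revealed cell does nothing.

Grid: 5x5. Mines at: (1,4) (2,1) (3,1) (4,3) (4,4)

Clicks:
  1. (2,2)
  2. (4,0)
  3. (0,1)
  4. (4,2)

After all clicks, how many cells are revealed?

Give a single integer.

Click 1 (2,2) count=2: revealed 1 new [(2,2)] -> total=1
Click 2 (4,0) count=1: revealed 1 new [(4,0)] -> total=2
Click 3 (0,1) count=0: revealed 8 new [(0,0) (0,1) (0,2) (0,3) (1,0) (1,1) (1,2) (1,3)] -> total=10
Click 4 (4,2) count=2: revealed 1 new [(4,2)] -> total=11

Answer: 11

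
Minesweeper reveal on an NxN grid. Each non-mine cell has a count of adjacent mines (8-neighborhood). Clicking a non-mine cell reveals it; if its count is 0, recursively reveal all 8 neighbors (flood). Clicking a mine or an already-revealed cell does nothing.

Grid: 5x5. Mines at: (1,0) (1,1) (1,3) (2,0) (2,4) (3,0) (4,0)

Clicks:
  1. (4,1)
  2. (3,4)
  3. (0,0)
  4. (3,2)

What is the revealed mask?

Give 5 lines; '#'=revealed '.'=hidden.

Click 1 (4,1) count=2: revealed 1 new [(4,1)] -> total=1
Click 2 (3,4) count=1: revealed 1 new [(3,4)] -> total=2
Click 3 (0,0) count=2: revealed 1 new [(0,0)] -> total=3
Click 4 (3,2) count=0: revealed 9 new [(2,1) (2,2) (2,3) (3,1) (3,2) (3,3) (4,2) (4,3) (4,4)] -> total=12

Answer: #....
.....
.###.
.####
.####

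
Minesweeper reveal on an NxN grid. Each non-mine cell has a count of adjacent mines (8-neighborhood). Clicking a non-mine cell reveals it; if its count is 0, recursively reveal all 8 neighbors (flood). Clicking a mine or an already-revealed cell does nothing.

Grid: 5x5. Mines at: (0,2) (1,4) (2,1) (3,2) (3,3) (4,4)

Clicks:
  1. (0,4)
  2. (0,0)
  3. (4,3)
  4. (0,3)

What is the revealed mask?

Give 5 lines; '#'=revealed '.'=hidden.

Click 1 (0,4) count=1: revealed 1 new [(0,4)] -> total=1
Click 2 (0,0) count=0: revealed 4 new [(0,0) (0,1) (1,0) (1,1)] -> total=5
Click 3 (4,3) count=3: revealed 1 new [(4,3)] -> total=6
Click 4 (0,3) count=2: revealed 1 new [(0,3)] -> total=7

Answer: ##.##
##...
.....
.....
...#.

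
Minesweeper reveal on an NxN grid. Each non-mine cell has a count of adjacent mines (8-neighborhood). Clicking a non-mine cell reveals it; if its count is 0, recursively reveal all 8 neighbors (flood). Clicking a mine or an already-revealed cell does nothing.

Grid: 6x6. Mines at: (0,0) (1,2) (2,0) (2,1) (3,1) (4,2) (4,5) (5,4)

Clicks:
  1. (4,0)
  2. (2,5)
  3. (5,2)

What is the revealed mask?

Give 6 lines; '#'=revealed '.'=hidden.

Click 1 (4,0) count=1: revealed 1 new [(4,0)] -> total=1
Click 2 (2,5) count=0: revealed 12 new [(0,3) (0,4) (0,5) (1,3) (1,4) (1,5) (2,3) (2,4) (2,5) (3,3) (3,4) (3,5)] -> total=13
Click 3 (5,2) count=1: revealed 1 new [(5,2)] -> total=14

Answer: ...###
...###
...###
...###
#.....
..#...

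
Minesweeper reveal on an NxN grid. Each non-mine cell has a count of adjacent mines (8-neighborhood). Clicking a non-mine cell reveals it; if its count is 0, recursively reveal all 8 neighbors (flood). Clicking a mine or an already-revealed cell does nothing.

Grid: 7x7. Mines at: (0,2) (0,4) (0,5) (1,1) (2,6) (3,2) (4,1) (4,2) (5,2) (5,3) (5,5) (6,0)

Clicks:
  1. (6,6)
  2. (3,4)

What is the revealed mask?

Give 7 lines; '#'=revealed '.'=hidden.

Click 1 (6,6) count=1: revealed 1 new [(6,6)] -> total=1
Click 2 (3,4) count=0: revealed 12 new [(1,3) (1,4) (1,5) (2,3) (2,4) (2,5) (3,3) (3,4) (3,5) (4,3) (4,4) (4,5)] -> total=13

Answer: .......
...###.
...###.
...###.
...###.
.......
......#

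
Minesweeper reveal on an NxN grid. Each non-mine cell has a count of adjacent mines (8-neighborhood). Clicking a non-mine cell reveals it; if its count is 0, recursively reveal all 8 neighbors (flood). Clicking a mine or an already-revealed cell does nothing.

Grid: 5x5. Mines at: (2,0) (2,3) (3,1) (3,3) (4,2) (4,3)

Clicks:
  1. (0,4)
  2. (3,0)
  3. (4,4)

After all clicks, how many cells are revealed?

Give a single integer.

Answer: 12

Derivation:
Click 1 (0,4) count=0: revealed 10 new [(0,0) (0,1) (0,2) (0,3) (0,4) (1,0) (1,1) (1,2) (1,3) (1,4)] -> total=10
Click 2 (3,0) count=2: revealed 1 new [(3,0)] -> total=11
Click 3 (4,4) count=2: revealed 1 new [(4,4)] -> total=12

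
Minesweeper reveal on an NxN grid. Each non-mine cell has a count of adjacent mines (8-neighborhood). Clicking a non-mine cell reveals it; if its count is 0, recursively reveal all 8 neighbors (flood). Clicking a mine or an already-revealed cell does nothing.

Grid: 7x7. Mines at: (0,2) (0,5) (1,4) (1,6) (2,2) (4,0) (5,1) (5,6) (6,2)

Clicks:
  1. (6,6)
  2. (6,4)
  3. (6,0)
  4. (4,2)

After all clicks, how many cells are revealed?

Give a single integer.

Click 1 (6,6) count=1: revealed 1 new [(6,6)] -> total=1
Click 2 (6,4) count=0: revealed 21 new [(2,3) (2,4) (2,5) (2,6) (3,2) (3,3) (3,4) (3,5) (3,6) (4,2) (4,3) (4,4) (4,5) (4,6) (5,2) (5,3) (5,4) (5,5) (6,3) (6,4) (6,5)] -> total=22
Click 3 (6,0) count=1: revealed 1 new [(6,0)] -> total=23
Click 4 (4,2) count=1: revealed 0 new [(none)] -> total=23

Answer: 23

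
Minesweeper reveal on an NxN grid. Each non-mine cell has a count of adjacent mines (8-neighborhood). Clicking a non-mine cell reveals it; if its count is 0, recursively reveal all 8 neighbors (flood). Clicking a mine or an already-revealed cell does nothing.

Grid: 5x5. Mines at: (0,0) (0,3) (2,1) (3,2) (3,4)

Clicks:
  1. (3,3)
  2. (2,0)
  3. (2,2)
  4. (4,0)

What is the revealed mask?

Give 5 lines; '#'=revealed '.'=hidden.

Answer: .....
.....
#.#..
##.#.
##...

Derivation:
Click 1 (3,3) count=2: revealed 1 new [(3,3)] -> total=1
Click 2 (2,0) count=1: revealed 1 new [(2,0)] -> total=2
Click 3 (2,2) count=2: revealed 1 new [(2,2)] -> total=3
Click 4 (4,0) count=0: revealed 4 new [(3,0) (3,1) (4,0) (4,1)] -> total=7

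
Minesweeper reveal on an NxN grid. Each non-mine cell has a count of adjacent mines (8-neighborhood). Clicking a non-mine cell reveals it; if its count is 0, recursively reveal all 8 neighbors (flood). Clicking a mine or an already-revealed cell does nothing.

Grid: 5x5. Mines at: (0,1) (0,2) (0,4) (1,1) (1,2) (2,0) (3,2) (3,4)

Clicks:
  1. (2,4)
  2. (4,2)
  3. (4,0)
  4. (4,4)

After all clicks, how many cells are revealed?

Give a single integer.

Answer: 7

Derivation:
Click 1 (2,4) count=1: revealed 1 new [(2,4)] -> total=1
Click 2 (4,2) count=1: revealed 1 new [(4,2)] -> total=2
Click 3 (4,0) count=0: revealed 4 new [(3,0) (3,1) (4,0) (4,1)] -> total=6
Click 4 (4,4) count=1: revealed 1 new [(4,4)] -> total=7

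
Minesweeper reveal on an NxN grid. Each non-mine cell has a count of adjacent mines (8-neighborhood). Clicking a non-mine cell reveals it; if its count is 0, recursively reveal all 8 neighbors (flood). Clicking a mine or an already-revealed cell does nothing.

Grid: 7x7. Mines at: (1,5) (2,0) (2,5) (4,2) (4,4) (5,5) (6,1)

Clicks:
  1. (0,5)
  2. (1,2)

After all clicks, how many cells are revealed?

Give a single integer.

Answer: 19

Derivation:
Click 1 (0,5) count=1: revealed 1 new [(0,5)] -> total=1
Click 2 (1,2) count=0: revealed 18 new [(0,0) (0,1) (0,2) (0,3) (0,4) (1,0) (1,1) (1,2) (1,3) (1,4) (2,1) (2,2) (2,3) (2,4) (3,1) (3,2) (3,3) (3,4)] -> total=19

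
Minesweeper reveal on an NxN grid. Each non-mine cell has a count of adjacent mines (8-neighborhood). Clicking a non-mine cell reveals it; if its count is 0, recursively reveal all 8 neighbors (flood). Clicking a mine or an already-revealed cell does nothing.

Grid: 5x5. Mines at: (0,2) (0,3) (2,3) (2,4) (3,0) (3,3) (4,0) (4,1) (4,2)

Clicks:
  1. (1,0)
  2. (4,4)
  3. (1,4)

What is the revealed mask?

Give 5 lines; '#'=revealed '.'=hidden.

Click 1 (1,0) count=0: revealed 6 new [(0,0) (0,1) (1,0) (1,1) (2,0) (2,1)] -> total=6
Click 2 (4,4) count=1: revealed 1 new [(4,4)] -> total=7
Click 3 (1,4) count=3: revealed 1 new [(1,4)] -> total=8

Answer: ##...
##..#
##...
.....
....#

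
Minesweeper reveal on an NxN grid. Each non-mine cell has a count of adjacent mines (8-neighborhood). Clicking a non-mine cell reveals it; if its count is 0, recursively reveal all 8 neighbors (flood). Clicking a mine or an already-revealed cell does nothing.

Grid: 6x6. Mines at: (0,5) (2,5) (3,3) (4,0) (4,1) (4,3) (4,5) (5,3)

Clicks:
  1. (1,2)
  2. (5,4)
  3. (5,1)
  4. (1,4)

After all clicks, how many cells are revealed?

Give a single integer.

Answer: 20

Derivation:
Click 1 (1,2) count=0: revealed 18 new [(0,0) (0,1) (0,2) (0,3) (0,4) (1,0) (1,1) (1,2) (1,3) (1,4) (2,0) (2,1) (2,2) (2,3) (2,4) (3,0) (3,1) (3,2)] -> total=18
Click 2 (5,4) count=3: revealed 1 new [(5,4)] -> total=19
Click 3 (5,1) count=2: revealed 1 new [(5,1)] -> total=20
Click 4 (1,4) count=2: revealed 0 new [(none)] -> total=20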